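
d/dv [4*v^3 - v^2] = 2*v*(6*v - 1)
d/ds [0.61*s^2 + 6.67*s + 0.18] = 1.22*s + 6.67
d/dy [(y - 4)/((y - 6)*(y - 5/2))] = 4*(-y^2 + 8*y - 19)/(4*y^4 - 68*y^3 + 409*y^2 - 1020*y + 900)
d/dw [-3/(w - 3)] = 3/(w - 3)^2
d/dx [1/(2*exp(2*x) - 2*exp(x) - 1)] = (2 - 4*exp(x))*exp(x)/(-2*exp(2*x) + 2*exp(x) + 1)^2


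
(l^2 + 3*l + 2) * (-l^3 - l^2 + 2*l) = -l^5 - 4*l^4 - 3*l^3 + 4*l^2 + 4*l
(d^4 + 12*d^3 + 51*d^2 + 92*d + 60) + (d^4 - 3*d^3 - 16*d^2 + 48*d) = 2*d^4 + 9*d^3 + 35*d^2 + 140*d + 60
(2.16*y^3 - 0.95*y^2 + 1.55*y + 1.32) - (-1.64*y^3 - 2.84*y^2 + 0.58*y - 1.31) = 3.8*y^3 + 1.89*y^2 + 0.97*y + 2.63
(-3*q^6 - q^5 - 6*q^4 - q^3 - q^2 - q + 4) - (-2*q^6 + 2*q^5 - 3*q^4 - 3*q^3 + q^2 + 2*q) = -q^6 - 3*q^5 - 3*q^4 + 2*q^3 - 2*q^2 - 3*q + 4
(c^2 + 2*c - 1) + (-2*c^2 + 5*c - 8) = -c^2 + 7*c - 9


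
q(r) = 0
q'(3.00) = 0.00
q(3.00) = 0.00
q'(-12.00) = 0.00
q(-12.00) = 0.00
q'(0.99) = 0.00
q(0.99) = 0.00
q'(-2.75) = 0.00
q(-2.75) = 0.00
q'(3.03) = 0.00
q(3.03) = 0.00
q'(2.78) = 0.00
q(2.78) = 0.00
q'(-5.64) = 0.00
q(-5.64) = 0.00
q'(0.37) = 0.00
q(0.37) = 0.00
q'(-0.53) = 0.00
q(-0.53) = 0.00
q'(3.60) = 0.00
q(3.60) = 0.00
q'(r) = 0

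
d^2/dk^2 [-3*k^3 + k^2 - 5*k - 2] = 2 - 18*k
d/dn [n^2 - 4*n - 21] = 2*n - 4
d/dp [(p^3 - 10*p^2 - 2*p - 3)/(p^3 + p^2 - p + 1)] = (11*p^4 + 2*p^3 + 24*p^2 - 14*p - 5)/(p^6 + 2*p^5 - p^4 + 3*p^2 - 2*p + 1)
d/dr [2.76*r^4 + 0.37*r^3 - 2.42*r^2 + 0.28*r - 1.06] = 11.04*r^3 + 1.11*r^2 - 4.84*r + 0.28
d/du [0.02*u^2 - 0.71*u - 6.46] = 0.04*u - 0.71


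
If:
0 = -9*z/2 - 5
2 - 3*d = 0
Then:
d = 2/3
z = -10/9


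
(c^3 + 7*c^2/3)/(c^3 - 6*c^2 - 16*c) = c*(3*c + 7)/(3*(c^2 - 6*c - 16))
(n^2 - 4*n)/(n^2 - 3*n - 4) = n/(n + 1)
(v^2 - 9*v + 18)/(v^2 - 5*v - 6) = (v - 3)/(v + 1)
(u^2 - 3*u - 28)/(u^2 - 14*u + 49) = (u + 4)/(u - 7)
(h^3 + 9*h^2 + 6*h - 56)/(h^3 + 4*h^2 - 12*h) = (h^2 + 11*h + 28)/(h*(h + 6))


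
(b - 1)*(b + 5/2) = b^2 + 3*b/2 - 5/2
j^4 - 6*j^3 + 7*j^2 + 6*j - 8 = (j - 4)*(j - 2)*(j - 1)*(j + 1)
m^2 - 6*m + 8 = (m - 4)*(m - 2)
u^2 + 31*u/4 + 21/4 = (u + 3/4)*(u + 7)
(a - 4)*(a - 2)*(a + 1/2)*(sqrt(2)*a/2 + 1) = sqrt(2)*a^4/2 - 11*sqrt(2)*a^3/4 + a^3 - 11*a^2/2 + 5*sqrt(2)*a^2/2 + 2*sqrt(2)*a + 5*a + 4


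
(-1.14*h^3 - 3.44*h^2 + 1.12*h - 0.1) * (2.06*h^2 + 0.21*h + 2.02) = -2.3484*h^5 - 7.3258*h^4 - 0.718*h^3 - 6.9196*h^2 + 2.2414*h - 0.202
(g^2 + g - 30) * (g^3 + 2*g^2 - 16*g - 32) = g^5 + 3*g^4 - 44*g^3 - 108*g^2 + 448*g + 960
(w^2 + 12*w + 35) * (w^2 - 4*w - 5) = w^4 + 8*w^3 - 18*w^2 - 200*w - 175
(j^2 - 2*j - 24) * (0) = 0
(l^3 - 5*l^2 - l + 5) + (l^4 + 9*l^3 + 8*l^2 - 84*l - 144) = l^4 + 10*l^3 + 3*l^2 - 85*l - 139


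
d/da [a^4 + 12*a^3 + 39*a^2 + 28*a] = 4*a^3 + 36*a^2 + 78*a + 28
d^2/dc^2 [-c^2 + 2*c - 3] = -2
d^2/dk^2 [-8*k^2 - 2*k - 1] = -16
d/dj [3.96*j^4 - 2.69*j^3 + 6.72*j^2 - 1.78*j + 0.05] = 15.84*j^3 - 8.07*j^2 + 13.44*j - 1.78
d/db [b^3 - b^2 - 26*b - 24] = 3*b^2 - 2*b - 26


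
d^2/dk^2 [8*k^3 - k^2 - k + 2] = 48*k - 2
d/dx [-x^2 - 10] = -2*x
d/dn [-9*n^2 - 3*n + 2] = -18*n - 3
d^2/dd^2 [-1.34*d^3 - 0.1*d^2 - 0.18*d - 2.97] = -8.04*d - 0.2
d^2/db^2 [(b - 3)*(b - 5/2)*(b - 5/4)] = 6*b - 27/2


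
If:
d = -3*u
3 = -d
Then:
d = -3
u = 1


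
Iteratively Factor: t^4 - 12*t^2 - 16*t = (t - 4)*(t^3 + 4*t^2 + 4*t) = (t - 4)*(t + 2)*(t^2 + 2*t) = t*(t - 4)*(t + 2)*(t + 2)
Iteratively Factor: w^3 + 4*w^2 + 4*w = (w + 2)*(w^2 + 2*w) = (w + 2)^2*(w)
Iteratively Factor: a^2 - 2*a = (a - 2)*(a)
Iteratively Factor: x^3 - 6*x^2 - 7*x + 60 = (x - 5)*(x^2 - x - 12) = (x - 5)*(x + 3)*(x - 4)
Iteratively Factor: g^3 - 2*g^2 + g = (g - 1)*(g^2 - g) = (g - 1)^2*(g)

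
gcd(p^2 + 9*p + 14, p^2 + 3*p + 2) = p + 2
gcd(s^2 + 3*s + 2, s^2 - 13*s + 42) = 1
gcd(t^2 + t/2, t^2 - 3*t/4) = t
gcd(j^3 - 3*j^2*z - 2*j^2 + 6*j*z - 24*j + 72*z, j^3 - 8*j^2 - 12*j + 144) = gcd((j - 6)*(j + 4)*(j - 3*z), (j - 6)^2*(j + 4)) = j^2 - 2*j - 24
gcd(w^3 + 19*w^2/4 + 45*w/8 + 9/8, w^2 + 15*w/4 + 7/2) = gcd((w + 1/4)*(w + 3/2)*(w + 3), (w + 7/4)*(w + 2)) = 1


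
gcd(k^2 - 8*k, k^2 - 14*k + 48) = k - 8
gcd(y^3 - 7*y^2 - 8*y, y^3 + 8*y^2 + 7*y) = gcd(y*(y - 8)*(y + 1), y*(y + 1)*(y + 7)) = y^2 + y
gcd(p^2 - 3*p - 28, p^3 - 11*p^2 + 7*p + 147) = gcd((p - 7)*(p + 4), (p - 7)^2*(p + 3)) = p - 7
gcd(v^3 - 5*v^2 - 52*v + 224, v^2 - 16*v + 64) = v - 8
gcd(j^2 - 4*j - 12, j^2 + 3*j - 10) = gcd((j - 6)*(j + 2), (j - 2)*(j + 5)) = 1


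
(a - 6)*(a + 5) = a^2 - a - 30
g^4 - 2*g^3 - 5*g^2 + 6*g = g*(g - 3)*(g - 1)*(g + 2)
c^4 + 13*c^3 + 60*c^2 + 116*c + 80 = (c + 2)^2*(c + 4)*(c + 5)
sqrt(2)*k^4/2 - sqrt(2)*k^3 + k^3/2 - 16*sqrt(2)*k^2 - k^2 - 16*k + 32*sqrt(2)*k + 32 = (k - 2)*(k - 4*sqrt(2))*(k + 4*sqrt(2))*(sqrt(2)*k/2 + 1/2)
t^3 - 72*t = t*(t - 6*sqrt(2))*(t + 6*sqrt(2))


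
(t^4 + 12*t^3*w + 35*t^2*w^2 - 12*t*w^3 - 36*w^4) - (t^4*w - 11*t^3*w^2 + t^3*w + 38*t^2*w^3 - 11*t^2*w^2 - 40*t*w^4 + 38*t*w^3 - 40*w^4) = -t^4*w + t^4 + 11*t^3*w^2 + 11*t^3*w - 38*t^2*w^3 + 46*t^2*w^2 + 40*t*w^4 - 50*t*w^3 + 4*w^4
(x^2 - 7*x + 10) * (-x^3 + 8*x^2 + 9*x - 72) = -x^5 + 15*x^4 - 57*x^3 - 55*x^2 + 594*x - 720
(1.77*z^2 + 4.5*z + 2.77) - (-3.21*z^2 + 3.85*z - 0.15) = 4.98*z^2 + 0.65*z + 2.92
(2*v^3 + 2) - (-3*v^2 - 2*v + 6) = 2*v^3 + 3*v^2 + 2*v - 4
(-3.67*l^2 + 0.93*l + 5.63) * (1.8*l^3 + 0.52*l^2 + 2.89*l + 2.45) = -6.606*l^5 - 0.2344*l^4 + 0.0112999999999985*l^3 - 3.3762*l^2 + 18.5492*l + 13.7935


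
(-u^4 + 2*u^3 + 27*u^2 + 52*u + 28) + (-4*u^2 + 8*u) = -u^4 + 2*u^3 + 23*u^2 + 60*u + 28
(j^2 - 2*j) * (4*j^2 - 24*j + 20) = 4*j^4 - 32*j^3 + 68*j^2 - 40*j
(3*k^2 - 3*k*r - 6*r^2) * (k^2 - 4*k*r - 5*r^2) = 3*k^4 - 15*k^3*r - 9*k^2*r^2 + 39*k*r^3 + 30*r^4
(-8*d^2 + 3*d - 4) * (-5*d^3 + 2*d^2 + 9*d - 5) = 40*d^5 - 31*d^4 - 46*d^3 + 59*d^2 - 51*d + 20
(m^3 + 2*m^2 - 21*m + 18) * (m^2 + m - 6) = m^5 + 3*m^4 - 25*m^3 - 15*m^2 + 144*m - 108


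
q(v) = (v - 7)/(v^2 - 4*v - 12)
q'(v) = (4 - 2*v)*(v - 7)/(v^2 - 4*v - 12)^2 + 1/(v^2 - 4*v - 12) = (v^2 - 4*v - 2*(v - 7)*(v - 2) - 12)/(-v^2 + 4*v + 12)^2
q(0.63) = 0.45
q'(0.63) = -0.16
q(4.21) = 0.25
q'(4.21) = 0.01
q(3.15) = 0.26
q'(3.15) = -0.03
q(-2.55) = -2.03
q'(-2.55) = -3.72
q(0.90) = 0.41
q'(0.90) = -0.13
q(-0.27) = 0.67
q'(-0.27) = -0.37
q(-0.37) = 0.71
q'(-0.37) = -0.42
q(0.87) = 0.42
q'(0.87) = -0.13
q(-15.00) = -0.08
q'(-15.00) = -0.00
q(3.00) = 0.27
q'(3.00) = -0.03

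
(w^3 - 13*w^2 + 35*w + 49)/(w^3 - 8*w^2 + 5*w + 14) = (w - 7)/(w - 2)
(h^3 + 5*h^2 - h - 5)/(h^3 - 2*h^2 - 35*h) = (h^2 - 1)/(h*(h - 7))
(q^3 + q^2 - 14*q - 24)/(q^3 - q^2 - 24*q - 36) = (q - 4)/(q - 6)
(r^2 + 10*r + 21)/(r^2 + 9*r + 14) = (r + 3)/(r + 2)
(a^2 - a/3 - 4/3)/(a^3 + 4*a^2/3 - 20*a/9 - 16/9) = 3*(a + 1)/(3*a^2 + 8*a + 4)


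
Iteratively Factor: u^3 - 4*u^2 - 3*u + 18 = (u + 2)*(u^2 - 6*u + 9) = (u - 3)*(u + 2)*(u - 3)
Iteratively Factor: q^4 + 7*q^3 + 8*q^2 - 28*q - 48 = (q + 4)*(q^3 + 3*q^2 - 4*q - 12) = (q - 2)*(q + 4)*(q^2 + 5*q + 6) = (q - 2)*(q + 3)*(q + 4)*(q + 2)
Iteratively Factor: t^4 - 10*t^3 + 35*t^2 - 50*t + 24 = (t - 3)*(t^3 - 7*t^2 + 14*t - 8) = (t - 3)*(t - 2)*(t^2 - 5*t + 4) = (t - 3)*(t - 2)*(t - 1)*(t - 4)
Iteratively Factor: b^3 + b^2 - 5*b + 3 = (b - 1)*(b^2 + 2*b - 3) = (b - 1)*(b + 3)*(b - 1)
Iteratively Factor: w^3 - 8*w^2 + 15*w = (w - 5)*(w^2 - 3*w) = (w - 5)*(w - 3)*(w)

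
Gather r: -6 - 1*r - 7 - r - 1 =-2*r - 14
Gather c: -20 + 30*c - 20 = 30*c - 40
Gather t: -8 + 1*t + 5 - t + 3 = 0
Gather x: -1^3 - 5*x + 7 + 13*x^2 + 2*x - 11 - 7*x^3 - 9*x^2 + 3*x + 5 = -7*x^3 + 4*x^2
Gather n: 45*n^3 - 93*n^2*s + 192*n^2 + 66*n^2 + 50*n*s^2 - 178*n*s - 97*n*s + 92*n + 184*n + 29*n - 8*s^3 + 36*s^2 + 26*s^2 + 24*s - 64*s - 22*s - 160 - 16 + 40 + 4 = 45*n^3 + n^2*(258 - 93*s) + n*(50*s^2 - 275*s + 305) - 8*s^3 + 62*s^2 - 62*s - 132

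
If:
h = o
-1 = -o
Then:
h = 1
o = 1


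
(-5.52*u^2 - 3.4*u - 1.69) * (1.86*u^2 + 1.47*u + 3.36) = -10.2672*u^4 - 14.4384*u^3 - 26.6886*u^2 - 13.9083*u - 5.6784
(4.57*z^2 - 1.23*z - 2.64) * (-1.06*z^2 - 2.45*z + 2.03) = -4.8442*z^4 - 9.8927*z^3 + 15.089*z^2 + 3.9711*z - 5.3592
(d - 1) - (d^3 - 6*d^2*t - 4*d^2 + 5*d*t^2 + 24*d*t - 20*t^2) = -d^3 + 6*d^2*t + 4*d^2 - 5*d*t^2 - 24*d*t + d + 20*t^2 - 1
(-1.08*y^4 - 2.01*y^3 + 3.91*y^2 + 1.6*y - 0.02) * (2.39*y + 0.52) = -2.5812*y^5 - 5.3655*y^4 + 8.2997*y^3 + 5.8572*y^2 + 0.7842*y - 0.0104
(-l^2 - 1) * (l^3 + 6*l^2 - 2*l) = -l^5 - 6*l^4 + l^3 - 6*l^2 + 2*l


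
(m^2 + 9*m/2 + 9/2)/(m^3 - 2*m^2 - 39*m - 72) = (m + 3/2)/(m^2 - 5*m - 24)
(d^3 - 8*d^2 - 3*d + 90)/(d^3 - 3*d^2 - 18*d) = (d - 5)/d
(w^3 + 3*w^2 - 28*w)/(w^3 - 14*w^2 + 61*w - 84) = w*(w + 7)/(w^2 - 10*w + 21)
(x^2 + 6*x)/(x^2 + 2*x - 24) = x/(x - 4)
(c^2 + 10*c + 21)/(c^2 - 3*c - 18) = (c + 7)/(c - 6)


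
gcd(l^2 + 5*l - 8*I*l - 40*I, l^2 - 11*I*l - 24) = l - 8*I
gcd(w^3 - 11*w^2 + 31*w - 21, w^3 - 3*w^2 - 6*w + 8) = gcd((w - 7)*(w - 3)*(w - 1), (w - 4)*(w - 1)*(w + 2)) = w - 1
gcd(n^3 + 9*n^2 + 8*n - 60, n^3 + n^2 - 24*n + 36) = n^2 + 4*n - 12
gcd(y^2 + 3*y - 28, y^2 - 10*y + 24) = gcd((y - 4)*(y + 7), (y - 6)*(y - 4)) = y - 4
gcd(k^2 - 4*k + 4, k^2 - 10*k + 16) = k - 2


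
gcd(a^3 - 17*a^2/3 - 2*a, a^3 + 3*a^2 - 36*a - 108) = a - 6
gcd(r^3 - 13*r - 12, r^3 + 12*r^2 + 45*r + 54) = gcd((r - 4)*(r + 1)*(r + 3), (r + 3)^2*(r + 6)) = r + 3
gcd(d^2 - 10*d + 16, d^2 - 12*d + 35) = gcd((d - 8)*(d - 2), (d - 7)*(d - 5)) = 1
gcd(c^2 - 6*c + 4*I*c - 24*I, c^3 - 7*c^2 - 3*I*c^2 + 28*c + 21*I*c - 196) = c + 4*I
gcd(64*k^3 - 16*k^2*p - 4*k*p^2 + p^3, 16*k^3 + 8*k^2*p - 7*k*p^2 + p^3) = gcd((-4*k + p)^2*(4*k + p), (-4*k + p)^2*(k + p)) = 16*k^2 - 8*k*p + p^2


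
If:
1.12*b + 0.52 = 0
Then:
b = -0.46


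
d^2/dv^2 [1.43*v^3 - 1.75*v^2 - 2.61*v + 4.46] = 8.58*v - 3.5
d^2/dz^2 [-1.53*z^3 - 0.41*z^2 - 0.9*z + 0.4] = -9.18*z - 0.82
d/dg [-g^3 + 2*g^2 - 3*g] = -3*g^2 + 4*g - 3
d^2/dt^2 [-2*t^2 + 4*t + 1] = -4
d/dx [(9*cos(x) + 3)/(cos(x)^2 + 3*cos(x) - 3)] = 3*(3*cos(x)^2 + 2*cos(x) + 12)*sin(x)/(cos(x)^2 + 3*cos(x) - 3)^2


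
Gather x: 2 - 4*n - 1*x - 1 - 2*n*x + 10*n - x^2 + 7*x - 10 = 6*n - x^2 + x*(6 - 2*n) - 9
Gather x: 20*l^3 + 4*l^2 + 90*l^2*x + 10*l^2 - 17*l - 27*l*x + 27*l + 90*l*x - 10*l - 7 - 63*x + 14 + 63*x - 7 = 20*l^3 + 14*l^2 + x*(90*l^2 + 63*l)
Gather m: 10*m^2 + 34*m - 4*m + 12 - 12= 10*m^2 + 30*m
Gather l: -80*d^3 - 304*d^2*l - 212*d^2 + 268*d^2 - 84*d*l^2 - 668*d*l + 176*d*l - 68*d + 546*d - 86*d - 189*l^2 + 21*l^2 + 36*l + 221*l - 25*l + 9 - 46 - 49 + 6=-80*d^3 + 56*d^2 + 392*d + l^2*(-84*d - 168) + l*(-304*d^2 - 492*d + 232) - 80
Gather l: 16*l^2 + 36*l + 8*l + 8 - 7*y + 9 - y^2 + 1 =16*l^2 + 44*l - y^2 - 7*y + 18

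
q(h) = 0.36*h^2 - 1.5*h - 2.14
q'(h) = 0.72*h - 1.5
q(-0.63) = -1.05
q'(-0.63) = -1.95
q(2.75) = -3.54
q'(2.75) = 0.48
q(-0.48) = -1.34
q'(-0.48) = -1.85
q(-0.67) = -0.97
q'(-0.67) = -1.98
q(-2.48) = 3.79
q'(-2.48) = -3.29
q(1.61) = -3.62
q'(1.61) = -0.34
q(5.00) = -0.64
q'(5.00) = 2.10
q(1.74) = -3.66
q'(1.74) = -0.25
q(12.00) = 31.70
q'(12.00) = 7.14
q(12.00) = 31.70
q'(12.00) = 7.14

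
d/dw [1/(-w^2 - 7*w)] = (2*w + 7)/(w^2*(w + 7)^2)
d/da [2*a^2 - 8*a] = 4*a - 8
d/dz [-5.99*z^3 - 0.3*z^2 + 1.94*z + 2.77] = -17.97*z^2 - 0.6*z + 1.94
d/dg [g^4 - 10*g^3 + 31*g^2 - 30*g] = 4*g^3 - 30*g^2 + 62*g - 30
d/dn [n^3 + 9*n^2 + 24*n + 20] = 3*n^2 + 18*n + 24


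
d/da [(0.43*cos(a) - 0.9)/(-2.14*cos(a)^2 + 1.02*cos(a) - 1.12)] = (-0.9202*cos(a)^2 + 3.852*cos(a) - 0.4364)*sin(a)/(4.5796*cos(a)^4 - 4.3656*cos(a)^3 + 5.834*cos(a)^2 - 2.2848*cos(a) + 1.2544)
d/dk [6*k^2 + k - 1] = 12*k + 1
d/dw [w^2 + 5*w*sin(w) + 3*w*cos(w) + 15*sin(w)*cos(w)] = -3*w*sin(w) + 5*w*cos(w) + 2*w + 5*sin(w) + 3*cos(w) + 15*cos(2*w)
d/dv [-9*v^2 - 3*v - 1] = -18*v - 3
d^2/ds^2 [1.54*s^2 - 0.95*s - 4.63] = 3.08000000000000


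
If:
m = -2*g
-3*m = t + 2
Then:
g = t/6 + 1/3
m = -t/3 - 2/3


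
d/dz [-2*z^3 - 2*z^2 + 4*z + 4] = -6*z^2 - 4*z + 4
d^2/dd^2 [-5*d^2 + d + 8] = -10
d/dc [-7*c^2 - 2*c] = -14*c - 2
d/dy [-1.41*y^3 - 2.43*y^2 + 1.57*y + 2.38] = -4.23*y^2 - 4.86*y + 1.57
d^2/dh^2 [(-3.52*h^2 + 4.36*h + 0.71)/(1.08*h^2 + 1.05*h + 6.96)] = (18.154368*h^3 + 163.72368*h^2 - 191.808648*h - 413.86293)/(1.259712*h^6 + 3.67416*h^5 + 27.926532*h^4 + 48.513465*h^3 + 179.970984*h^2 + 152.59104*h + 337.153536)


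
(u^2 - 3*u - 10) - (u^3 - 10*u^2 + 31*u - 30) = -u^3 + 11*u^2 - 34*u + 20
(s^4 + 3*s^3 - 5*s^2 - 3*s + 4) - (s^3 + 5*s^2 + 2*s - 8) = s^4 + 2*s^3 - 10*s^2 - 5*s + 12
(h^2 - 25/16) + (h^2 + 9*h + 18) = 2*h^2 + 9*h + 263/16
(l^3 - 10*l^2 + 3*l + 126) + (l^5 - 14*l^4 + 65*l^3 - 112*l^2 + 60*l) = l^5 - 14*l^4 + 66*l^3 - 122*l^2 + 63*l + 126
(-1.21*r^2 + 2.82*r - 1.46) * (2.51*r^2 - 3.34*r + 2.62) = -3.0371*r^4 + 11.1196*r^3 - 16.2536*r^2 + 12.2648*r - 3.8252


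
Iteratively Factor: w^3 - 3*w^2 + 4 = (w - 2)*(w^2 - w - 2) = (w - 2)^2*(w + 1)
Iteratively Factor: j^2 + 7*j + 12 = (j + 3)*(j + 4)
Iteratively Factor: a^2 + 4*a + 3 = (a + 1)*(a + 3)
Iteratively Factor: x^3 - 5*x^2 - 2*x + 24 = (x - 4)*(x^2 - x - 6) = (x - 4)*(x - 3)*(x + 2)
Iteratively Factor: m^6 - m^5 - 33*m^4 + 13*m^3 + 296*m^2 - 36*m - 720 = (m - 5)*(m^5 + 4*m^4 - 13*m^3 - 52*m^2 + 36*m + 144) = (m - 5)*(m - 3)*(m^4 + 7*m^3 + 8*m^2 - 28*m - 48) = (m - 5)*(m - 3)*(m - 2)*(m^3 + 9*m^2 + 26*m + 24) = (m - 5)*(m - 3)*(m - 2)*(m + 4)*(m^2 + 5*m + 6) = (m - 5)*(m - 3)*(m - 2)*(m + 2)*(m + 4)*(m + 3)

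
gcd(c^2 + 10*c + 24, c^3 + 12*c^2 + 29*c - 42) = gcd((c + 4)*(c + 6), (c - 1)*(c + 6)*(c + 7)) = c + 6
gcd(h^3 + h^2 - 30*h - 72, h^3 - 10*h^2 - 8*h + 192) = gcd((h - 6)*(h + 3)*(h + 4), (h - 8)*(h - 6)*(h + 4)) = h^2 - 2*h - 24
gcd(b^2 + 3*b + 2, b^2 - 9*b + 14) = 1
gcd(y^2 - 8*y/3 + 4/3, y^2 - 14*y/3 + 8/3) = y - 2/3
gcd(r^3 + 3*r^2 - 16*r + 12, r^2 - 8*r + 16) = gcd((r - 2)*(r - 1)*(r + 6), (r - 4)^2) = 1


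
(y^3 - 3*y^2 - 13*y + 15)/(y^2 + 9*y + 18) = (y^2 - 6*y + 5)/(y + 6)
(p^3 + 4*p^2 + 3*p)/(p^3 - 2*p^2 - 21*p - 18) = p/(p - 6)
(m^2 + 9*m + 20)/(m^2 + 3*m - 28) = (m^2 + 9*m + 20)/(m^2 + 3*m - 28)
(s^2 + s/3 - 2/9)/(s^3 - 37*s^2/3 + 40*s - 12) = (s + 2/3)/(s^2 - 12*s + 36)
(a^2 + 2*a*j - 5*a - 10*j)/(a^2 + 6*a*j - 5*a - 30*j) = (a + 2*j)/(a + 6*j)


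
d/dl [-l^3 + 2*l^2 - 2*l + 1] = -3*l^2 + 4*l - 2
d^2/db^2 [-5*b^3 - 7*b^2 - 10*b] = -30*b - 14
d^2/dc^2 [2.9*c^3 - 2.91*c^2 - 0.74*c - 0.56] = 17.4*c - 5.82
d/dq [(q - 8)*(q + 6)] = 2*q - 2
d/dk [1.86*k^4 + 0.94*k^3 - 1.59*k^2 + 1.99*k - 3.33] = 7.44*k^3 + 2.82*k^2 - 3.18*k + 1.99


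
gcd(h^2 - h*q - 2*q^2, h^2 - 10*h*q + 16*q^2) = -h + 2*q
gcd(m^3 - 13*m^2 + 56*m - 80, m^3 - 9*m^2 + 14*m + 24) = m - 4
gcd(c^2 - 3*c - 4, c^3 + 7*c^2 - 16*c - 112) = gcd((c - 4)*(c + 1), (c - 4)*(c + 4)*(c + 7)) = c - 4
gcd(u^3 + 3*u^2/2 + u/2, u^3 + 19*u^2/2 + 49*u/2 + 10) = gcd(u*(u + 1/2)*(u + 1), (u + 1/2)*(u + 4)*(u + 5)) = u + 1/2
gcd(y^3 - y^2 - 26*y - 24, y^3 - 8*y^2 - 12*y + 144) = y^2 - 2*y - 24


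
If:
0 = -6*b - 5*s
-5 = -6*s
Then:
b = -25/36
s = 5/6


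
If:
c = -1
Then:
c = -1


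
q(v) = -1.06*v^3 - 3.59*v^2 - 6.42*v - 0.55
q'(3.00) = -56.58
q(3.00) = -80.74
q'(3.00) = -56.58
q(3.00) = -80.74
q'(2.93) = -54.76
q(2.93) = -76.84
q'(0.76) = -13.71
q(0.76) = -7.97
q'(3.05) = -57.90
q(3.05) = -83.60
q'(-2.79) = -11.14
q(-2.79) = 12.44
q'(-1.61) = -3.10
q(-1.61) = 4.90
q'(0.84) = -14.70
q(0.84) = -9.10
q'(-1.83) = -3.93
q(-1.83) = 5.67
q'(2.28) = -39.32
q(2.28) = -46.41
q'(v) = -3.18*v^2 - 7.18*v - 6.42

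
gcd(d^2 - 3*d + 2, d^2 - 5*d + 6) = d - 2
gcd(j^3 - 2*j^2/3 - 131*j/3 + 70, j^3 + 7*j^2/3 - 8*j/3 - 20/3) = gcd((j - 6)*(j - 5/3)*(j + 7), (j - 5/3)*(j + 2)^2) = j - 5/3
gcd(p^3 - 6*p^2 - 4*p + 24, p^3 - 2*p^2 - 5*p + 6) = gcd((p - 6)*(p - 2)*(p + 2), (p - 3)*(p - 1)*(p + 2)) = p + 2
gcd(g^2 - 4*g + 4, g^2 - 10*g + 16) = g - 2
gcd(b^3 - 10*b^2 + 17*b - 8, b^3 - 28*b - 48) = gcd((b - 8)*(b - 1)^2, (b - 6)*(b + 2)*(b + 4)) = 1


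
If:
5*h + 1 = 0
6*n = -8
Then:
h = -1/5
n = -4/3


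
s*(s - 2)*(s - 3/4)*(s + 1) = s^4 - 7*s^3/4 - 5*s^2/4 + 3*s/2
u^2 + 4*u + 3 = (u + 1)*(u + 3)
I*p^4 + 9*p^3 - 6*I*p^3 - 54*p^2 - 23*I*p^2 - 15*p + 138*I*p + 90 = (p - 6)*(p - 5*I)*(p - 3*I)*(I*p + 1)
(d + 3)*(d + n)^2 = d^3 + 2*d^2*n + 3*d^2 + d*n^2 + 6*d*n + 3*n^2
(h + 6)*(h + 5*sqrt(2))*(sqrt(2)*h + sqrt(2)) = sqrt(2)*h^3 + 7*sqrt(2)*h^2 + 10*h^2 + 6*sqrt(2)*h + 70*h + 60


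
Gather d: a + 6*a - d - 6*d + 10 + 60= 7*a - 7*d + 70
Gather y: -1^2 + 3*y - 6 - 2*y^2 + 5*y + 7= -2*y^2 + 8*y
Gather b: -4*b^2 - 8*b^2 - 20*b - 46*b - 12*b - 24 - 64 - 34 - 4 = -12*b^2 - 78*b - 126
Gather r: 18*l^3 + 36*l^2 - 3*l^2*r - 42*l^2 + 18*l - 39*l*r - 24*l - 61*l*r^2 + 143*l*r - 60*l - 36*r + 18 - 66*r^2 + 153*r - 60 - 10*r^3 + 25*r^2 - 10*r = 18*l^3 - 6*l^2 - 66*l - 10*r^3 + r^2*(-61*l - 41) + r*(-3*l^2 + 104*l + 107) - 42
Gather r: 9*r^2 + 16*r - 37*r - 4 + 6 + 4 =9*r^2 - 21*r + 6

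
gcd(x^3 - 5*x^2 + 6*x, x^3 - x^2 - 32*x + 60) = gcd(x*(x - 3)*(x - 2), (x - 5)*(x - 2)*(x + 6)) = x - 2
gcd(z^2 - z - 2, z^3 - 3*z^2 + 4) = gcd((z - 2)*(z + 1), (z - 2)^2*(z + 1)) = z^2 - z - 2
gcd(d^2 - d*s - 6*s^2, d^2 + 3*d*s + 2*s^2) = d + 2*s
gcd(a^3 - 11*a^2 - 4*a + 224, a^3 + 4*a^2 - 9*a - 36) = a + 4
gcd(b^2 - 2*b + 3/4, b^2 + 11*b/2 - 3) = b - 1/2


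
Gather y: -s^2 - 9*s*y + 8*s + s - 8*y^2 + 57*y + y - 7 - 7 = -s^2 + 9*s - 8*y^2 + y*(58 - 9*s) - 14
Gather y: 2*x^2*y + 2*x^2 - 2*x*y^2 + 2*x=2*x^2*y + 2*x^2 - 2*x*y^2 + 2*x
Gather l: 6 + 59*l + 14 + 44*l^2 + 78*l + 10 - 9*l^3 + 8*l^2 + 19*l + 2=-9*l^3 + 52*l^2 + 156*l + 32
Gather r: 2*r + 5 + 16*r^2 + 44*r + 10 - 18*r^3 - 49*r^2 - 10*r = -18*r^3 - 33*r^2 + 36*r + 15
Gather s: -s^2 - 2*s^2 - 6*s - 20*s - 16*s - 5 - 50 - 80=-3*s^2 - 42*s - 135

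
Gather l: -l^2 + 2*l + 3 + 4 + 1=-l^2 + 2*l + 8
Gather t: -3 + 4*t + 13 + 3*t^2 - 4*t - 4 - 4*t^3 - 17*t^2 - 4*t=-4*t^3 - 14*t^2 - 4*t + 6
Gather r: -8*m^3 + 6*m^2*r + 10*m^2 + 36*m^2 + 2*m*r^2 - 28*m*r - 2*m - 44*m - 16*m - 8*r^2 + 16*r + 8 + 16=-8*m^3 + 46*m^2 - 62*m + r^2*(2*m - 8) + r*(6*m^2 - 28*m + 16) + 24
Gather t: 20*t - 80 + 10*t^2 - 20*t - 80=10*t^2 - 160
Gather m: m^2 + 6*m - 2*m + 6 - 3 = m^2 + 4*m + 3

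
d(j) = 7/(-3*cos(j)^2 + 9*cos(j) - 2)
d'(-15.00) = -0.55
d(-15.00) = -0.66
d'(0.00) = 0.00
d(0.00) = 1.75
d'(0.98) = 7.59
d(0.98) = 3.36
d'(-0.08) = -0.11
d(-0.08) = 1.75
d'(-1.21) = -69.85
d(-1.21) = 8.71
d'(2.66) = 0.31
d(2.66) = -0.57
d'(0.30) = 0.45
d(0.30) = 1.81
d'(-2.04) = -1.64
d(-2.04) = -1.05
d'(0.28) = 0.42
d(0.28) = 1.80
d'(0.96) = 6.74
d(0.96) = 3.22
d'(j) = 7*(-6*sin(j)*cos(j) + 9*sin(j))/(-3*cos(j)^2 + 9*cos(j) - 2)^2 = 21*(3 - 2*cos(j))*sin(j)/(3*cos(j)^2 - 9*cos(j) + 2)^2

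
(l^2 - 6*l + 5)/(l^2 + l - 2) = (l - 5)/(l + 2)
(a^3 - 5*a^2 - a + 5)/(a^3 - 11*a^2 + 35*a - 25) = (a + 1)/(a - 5)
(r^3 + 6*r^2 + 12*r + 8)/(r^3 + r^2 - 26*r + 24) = (r^3 + 6*r^2 + 12*r + 8)/(r^3 + r^2 - 26*r + 24)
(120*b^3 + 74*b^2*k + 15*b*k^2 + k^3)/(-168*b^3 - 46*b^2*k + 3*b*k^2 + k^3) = (-5*b - k)/(7*b - k)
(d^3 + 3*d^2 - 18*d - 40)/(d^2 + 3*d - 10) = (d^2 - 2*d - 8)/(d - 2)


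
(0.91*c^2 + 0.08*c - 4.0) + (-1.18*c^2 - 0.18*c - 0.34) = -0.27*c^2 - 0.1*c - 4.34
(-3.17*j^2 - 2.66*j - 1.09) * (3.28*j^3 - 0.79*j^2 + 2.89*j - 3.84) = -10.3976*j^5 - 6.2205*j^4 - 10.6351*j^3 + 5.3465*j^2 + 7.0643*j + 4.1856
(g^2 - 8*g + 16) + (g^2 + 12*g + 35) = 2*g^2 + 4*g + 51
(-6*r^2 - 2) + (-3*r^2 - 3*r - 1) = -9*r^2 - 3*r - 3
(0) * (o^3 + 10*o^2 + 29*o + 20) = 0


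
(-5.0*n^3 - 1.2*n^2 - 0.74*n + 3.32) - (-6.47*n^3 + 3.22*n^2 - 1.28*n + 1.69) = 1.47*n^3 - 4.42*n^2 + 0.54*n + 1.63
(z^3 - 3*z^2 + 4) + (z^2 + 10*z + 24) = z^3 - 2*z^2 + 10*z + 28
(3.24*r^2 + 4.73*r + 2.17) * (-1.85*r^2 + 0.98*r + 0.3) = -5.994*r^4 - 5.5753*r^3 + 1.5929*r^2 + 3.5456*r + 0.651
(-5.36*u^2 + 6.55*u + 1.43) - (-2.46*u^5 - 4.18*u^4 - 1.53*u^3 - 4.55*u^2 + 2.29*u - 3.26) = 2.46*u^5 + 4.18*u^4 + 1.53*u^3 - 0.81*u^2 + 4.26*u + 4.69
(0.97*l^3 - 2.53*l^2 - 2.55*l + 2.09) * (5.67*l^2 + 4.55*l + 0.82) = 5.4999*l^5 - 9.9316*l^4 - 25.1746*l^3 - 1.8268*l^2 + 7.4185*l + 1.7138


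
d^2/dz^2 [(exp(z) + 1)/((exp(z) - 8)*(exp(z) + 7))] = (exp(4*z) + 5*exp(3*z) + 333*exp(2*z) + 169*exp(z) + 3080)*exp(z)/(exp(6*z) - 3*exp(5*z) - 165*exp(4*z) + 335*exp(3*z) + 9240*exp(2*z) - 9408*exp(z) - 175616)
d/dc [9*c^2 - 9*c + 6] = 18*c - 9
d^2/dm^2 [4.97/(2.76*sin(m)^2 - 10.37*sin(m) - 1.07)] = (151.437888*sin(m)^4 - 426.742092*sin(m)^3 + 366.011177*sin(m)^2 + 798.337561*sin(m) - 1098.271594)/(-2.76*sin(m)^2 + 10.37*sin(m) + 1.07)^3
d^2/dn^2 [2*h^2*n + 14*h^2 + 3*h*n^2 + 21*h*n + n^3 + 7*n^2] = 6*h + 6*n + 14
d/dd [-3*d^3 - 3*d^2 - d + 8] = -9*d^2 - 6*d - 1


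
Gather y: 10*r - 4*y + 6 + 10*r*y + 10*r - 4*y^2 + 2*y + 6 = 20*r - 4*y^2 + y*(10*r - 2) + 12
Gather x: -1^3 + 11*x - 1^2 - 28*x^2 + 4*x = -28*x^2 + 15*x - 2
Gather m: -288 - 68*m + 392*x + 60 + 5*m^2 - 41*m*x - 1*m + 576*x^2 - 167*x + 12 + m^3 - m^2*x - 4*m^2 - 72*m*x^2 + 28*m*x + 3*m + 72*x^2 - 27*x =m^3 + m^2*(1 - x) + m*(-72*x^2 - 13*x - 66) + 648*x^2 + 198*x - 216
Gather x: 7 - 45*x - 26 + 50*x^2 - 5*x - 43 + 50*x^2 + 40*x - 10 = 100*x^2 - 10*x - 72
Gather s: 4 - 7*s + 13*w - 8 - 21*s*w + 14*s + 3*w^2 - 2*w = s*(7 - 21*w) + 3*w^2 + 11*w - 4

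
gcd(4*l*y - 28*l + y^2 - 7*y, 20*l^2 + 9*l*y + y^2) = 4*l + y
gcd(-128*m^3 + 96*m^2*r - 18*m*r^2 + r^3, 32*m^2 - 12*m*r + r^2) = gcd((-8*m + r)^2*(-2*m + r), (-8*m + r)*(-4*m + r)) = -8*m + r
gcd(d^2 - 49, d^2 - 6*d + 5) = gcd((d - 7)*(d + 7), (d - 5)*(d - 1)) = 1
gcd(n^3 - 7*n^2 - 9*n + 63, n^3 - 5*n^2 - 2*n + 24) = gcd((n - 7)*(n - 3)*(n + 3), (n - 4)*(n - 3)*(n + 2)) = n - 3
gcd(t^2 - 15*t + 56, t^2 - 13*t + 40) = t - 8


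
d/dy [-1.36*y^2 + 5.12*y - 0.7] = 5.12 - 2.72*y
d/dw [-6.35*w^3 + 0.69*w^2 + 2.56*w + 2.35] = -19.05*w^2 + 1.38*w + 2.56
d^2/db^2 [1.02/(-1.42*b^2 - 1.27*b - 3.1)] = (4.113456*b^2 + 3.678936*b - 1.02*(2.84*b + 1.27)*(5.68*b + 2.54) + 8.98008)/(1.42*b^2 + 1.27*b + 3.1)^3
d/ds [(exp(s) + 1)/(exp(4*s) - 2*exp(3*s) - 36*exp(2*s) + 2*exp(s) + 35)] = 3*(-exp(2*s) + 2*exp(s) + 11)*exp(s)/(exp(6*s) - 6*exp(5*s) - 57*exp(4*s) + 268*exp(3*s) + 879*exp(2*s) - 2310*exp(s) + 1225)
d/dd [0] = 0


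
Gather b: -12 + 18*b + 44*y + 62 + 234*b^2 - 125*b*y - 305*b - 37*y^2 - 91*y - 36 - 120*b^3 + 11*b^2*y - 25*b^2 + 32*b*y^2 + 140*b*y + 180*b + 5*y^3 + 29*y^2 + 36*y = -120*b^3 + b^2*(11*y + 209) + b*(32*y^2 + 15*y - 107) + 5*y^3 - 8*y^2 - 11*y + 14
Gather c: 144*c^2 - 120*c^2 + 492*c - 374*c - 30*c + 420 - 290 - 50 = 24*c^2 + 88*c + 80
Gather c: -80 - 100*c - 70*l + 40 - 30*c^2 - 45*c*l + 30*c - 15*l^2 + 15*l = -30*c^2 + c*(-45*l - 70) - 15*l^2 - 55*l - 40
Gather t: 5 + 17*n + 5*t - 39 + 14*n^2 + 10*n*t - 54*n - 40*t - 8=14*n^2 - 37*n + t*(10*n - 35) - 42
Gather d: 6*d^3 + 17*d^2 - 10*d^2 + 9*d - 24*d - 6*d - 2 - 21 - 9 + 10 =6*d^3 + 7*d^2 - 21*d - 22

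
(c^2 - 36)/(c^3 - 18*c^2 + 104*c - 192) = (c + 6)/(c^2 - 12*c + 32)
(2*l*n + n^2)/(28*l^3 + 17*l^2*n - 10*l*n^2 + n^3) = n*(2*l + n)/(28*l^3 + 17*l^2*n - 10*l*n^2 + n^3)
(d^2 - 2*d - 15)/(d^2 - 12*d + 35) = (d + 3)/(d - 7)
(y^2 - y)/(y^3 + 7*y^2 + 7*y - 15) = y/(y^2 + 8*y + 15)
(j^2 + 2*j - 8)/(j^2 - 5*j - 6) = (-j^2 - 2*j + 8)/(-j^2 + 5*j + 6)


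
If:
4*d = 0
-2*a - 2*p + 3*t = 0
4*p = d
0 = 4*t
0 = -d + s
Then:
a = 0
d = 0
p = 0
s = 0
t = 0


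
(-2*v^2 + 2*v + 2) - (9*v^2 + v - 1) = -11*v^2 + v + 3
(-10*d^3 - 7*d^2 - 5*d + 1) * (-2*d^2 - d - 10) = 20*d^5 + 24*d^4 + 117*d^3 + 73*d^2 + 49*d - 10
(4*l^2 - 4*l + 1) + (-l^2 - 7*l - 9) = 3*l^2 - 11*l - 8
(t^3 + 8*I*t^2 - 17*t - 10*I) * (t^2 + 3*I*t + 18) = t^5 + 11*I*t^4 - 23*t^3 + 83*I*t^2 - 276*t - 180*I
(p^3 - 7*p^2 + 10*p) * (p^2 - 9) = p^5 - 7*p^4 + p^3 + 63*p^2 - 90*p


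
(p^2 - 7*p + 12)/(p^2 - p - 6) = (p - 4)/(p + 2)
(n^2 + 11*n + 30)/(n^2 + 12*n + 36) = (n + 5)/(n + 6)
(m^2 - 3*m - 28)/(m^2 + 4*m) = (m - 7)/m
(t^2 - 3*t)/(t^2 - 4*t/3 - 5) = 3*t/(3*t + 5)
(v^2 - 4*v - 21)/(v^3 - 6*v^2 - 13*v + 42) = 1/(v - 2)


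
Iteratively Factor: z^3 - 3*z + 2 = (z + 2)*(z^2 - 2*z + 1) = (z - 1)*(z + 2)*(z - 1)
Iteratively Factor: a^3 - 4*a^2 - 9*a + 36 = (a - 3)*(a^2 - a - 12) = (a - 3)*(a + 3)*(a - 4)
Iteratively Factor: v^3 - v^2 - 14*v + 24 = (v - 2)*(v^2 + v - 12) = (v - 2)*(v + 4)*(v - 3)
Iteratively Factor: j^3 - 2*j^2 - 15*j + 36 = (j - 3)*(j^2 + j - 12) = (j - 3)^2*(j + 4)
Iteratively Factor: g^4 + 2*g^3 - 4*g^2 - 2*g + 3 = (g + 3)*(g^3 - g^2 - g + 1) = (g + 1)*(g + 3)*(g^2 - 2*g + 1) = (g - 1)*(g + 1)*(g + 3)*(g - 1)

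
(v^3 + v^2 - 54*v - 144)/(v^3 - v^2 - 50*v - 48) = (v + 3)/(v + 1)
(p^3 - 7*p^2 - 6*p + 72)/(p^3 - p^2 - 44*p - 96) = (p^2 - 10*p + 24)/(p^2 - 4*p - 32)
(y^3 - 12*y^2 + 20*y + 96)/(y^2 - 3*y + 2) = (y^3 - 12*y^2 + 20*y + 96)/(y^2 - 3*y + 2)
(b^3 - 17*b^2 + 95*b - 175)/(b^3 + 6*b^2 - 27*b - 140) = (b^2 - 12*b + 35)/(b^2 + 11*b + 28)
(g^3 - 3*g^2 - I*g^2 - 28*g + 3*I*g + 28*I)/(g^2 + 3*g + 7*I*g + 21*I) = (g^3 - g^2*(3 + I) + g*(-28 + 3*I) + 28*I)/(g^2 + g*(3 + 7*I) + 21*I)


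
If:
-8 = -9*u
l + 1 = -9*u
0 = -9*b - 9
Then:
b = -1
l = -9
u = 8/9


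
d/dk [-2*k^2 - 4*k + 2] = -4*k - 4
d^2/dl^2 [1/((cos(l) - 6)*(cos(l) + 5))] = (-4*sin(l)^4 + 123*sin(l)^2 + 105*cos(l)/4 + 3*cos(3*l)/4 - 57)/((cos(l) - 6)^3*(cos(l) + 5)^3)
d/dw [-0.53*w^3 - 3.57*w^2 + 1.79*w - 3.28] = -1.59*w^2 - 7.14*w + 1.79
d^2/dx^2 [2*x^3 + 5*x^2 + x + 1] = 12*x + 10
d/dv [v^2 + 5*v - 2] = 2*v + 5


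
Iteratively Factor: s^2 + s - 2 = (s - 1)*(s + 2)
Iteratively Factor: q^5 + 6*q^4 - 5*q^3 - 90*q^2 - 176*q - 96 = (q + 1)*(q^4 + 5*q^3 - 10*q^2 - 80*q - 96) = (q + 1)*(q + 4)*(q^3 + q^2 - 14*q - 24) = (q + 1)*(q + 2)*(q + 4)*(q^2 - q - 12) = (q - 4)*(q + 1)*(q + 2)*(q + 4)*(q + 3)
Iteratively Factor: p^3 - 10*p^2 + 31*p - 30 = (p - 5)*(p^2 - 5*p + 6) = (p - 5)*(p - 3)*(p - 2)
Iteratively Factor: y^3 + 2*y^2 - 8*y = (y + 4)*(y^2 - 2*y) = y*(y + 4)*(y - 2)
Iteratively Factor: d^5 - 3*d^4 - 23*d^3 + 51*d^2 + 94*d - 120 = (d - 5)*(d^4 + 2*d^3 - 13*d^2 - 14*d + 24) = (d - 5)*(d - 3)*(d^3 + 5*d^2 + 2*d - 8) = (d - 5)*(d - 3)*(d - 1)*(d^2 + 6*d + 8) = (d - 5)*(d - 3)*(d - 1)*(d + 4)*(d + 2)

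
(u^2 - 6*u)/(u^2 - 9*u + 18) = u/(u - 3)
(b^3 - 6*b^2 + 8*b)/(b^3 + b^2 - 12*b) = (b^2 - 6*b + 8)/(b^2 + b - 12)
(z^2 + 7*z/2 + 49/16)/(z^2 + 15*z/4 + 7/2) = (z + 7/4)/(z + 2)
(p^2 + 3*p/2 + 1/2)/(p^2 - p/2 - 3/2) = (2*p + 1)/(2*p - 3)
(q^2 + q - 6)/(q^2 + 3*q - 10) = (q + 3)/(q + 5)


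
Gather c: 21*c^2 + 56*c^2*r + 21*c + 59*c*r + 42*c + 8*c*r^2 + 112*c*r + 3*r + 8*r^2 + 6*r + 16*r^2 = c^2*(56*r + 21) + c*(8*r^2 + 171*r + 63) + 24*r^2 + 9*r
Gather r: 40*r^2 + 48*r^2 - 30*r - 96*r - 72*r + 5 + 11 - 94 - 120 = 88*r^2 - 198*r - 198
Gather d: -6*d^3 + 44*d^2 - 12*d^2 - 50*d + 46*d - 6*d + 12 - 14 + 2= -6*d^3 + 32*d^2 - 10*d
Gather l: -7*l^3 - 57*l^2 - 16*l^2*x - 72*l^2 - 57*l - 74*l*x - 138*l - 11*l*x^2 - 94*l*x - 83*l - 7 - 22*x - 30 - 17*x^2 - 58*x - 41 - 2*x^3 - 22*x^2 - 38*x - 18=-7*l^3 + l^2*(-16*x - 129) + l*(-11*x^2 - 168*x - 278) - 2*x^3 - 39*x^2 - 118*x - 96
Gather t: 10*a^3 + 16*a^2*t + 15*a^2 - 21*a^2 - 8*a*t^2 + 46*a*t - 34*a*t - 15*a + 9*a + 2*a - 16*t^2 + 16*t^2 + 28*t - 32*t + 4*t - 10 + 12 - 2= 10*a^3 - 6*a^2 - 8*a*t^2 - 4*a + t*(16*a^2 + 12*a)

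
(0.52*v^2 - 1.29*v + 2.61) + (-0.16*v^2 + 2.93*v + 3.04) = 0.36*v^2 + 1.64*v + 5.65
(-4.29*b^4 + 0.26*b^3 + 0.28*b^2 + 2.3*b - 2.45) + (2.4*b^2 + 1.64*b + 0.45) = -4.29*b^4 + 0.26*b^3 + 2.68*b^2 + 3.94*b - 2.0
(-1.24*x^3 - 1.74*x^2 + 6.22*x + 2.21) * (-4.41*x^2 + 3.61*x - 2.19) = 5.4684*x^5 + 3.197*x^4 - 30.996*x^3 + 16.5187*x^2 - 5.6437*x - 4.8399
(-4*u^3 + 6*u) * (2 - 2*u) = 8*u^4 - 8*u^3 - 12*u^2 + 12*u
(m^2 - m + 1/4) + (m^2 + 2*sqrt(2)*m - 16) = 2*m^2 - m + 2*sqrt(2)*m - 63/4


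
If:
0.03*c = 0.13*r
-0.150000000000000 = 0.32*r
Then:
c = -2.03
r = -0.47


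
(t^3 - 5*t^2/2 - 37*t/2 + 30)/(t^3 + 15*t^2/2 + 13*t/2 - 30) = (t - 5)/(t + 5)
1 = 1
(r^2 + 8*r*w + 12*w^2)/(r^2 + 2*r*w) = (r + 6*w)/r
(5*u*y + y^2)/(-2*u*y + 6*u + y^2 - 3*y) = y*(5*u + y)/(-2*u*y + 6*u + y^2 - 3*y)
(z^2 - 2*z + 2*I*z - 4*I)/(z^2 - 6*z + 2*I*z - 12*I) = (z - 2)/(z - 6)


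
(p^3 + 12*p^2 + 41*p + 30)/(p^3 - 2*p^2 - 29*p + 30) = (p^2 + 7*p + 6)/(p^2 - 7*p + 6)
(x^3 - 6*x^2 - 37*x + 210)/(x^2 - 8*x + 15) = (x^2 - x - 42)/(x - 3)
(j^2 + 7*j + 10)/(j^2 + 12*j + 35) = (j + 2)/(j + 7)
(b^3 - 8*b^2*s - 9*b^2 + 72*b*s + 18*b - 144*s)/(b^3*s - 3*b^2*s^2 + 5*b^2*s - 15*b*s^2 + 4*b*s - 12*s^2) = (b^3 - 8*b^2*s - 9*b^2 + 72*b*s + 18*b - 144*s)/(s*(b^3 - 3*b^2*s + 5*b^2 - 15*b*s + 4*b - 12*s))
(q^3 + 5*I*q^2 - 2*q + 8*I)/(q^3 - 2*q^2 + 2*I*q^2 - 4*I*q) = (q^2 + 3*I*q + 4)/(q*(q - 2))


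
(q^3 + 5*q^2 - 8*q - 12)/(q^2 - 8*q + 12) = (q^2 + 7*q + 6)/(q - 6)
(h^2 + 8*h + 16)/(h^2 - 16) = (h + 4)/(h - 4)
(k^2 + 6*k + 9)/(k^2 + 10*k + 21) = (k + 3)/(k + 7)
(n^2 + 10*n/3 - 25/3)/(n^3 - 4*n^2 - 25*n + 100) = (n - 5/3)/(n^2 - 9*n + 20)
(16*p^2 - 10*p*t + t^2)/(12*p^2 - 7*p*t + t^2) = (16*p^2 - 10*p*t + t^2)/(12*p^2 - 7*p*t + t^2)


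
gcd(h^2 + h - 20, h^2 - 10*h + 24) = h - 4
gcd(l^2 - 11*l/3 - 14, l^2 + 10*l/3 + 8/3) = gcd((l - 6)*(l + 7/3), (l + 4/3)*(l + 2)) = 1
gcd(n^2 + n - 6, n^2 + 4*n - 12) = n - 2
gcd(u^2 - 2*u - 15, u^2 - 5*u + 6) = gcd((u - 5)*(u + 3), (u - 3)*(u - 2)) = 1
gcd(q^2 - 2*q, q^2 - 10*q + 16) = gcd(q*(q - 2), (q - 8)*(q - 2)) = q - 2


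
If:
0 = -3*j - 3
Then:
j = -1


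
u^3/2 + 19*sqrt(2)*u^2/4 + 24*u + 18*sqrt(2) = (u/2 + sqrt(2))*(u + 3*sqrt(2)/2)*(u + 6*sqrt(2))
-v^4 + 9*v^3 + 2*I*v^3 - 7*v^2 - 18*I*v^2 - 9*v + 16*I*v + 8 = (v - 8)*(v - 1)*(I*v + 1)^2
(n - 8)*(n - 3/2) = n^2 - 19*n/2 + 12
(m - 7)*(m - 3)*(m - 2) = m^3 - 12*m^2 + 41*m - 42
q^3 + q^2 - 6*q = q*(q - 2)*(q + 3)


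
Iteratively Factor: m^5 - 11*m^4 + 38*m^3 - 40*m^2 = (m - 2)*(m^4 - 9*m^3 + 20*m^2) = (m - 5)*(m - 2)*(m^3 - 4*m^2) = (m - 5)*(m - 4)*(m - 2)*(m^2) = m*(m - 5)*(m - 4)*(m - 2)*(m)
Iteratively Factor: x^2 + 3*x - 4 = (x - 1)*(x + 4)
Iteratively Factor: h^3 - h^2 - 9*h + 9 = (h + 3)*(h^2 - 4*h + 3) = (h - 1)*(h + 3)*(h - 3)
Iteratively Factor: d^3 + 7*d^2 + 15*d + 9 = (d + 3)*(d^2 + 4*d + 3) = (d + 3)^2*(d + 1)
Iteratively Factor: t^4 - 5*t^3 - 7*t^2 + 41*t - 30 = (t - 1)*(t^3 - 4*t^2 - 11*t + 30) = (t - 5)*(t - 1)*(t^2 + t - 6) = (t - 5)*(t - 1)*(t + 3)*(t - 2)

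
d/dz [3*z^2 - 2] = 6*z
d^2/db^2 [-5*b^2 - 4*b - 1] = -10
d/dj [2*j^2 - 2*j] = 4*j - 2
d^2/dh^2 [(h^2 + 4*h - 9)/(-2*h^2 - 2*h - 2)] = 3*(-h^3 + 10*h^2 + 13*h + 1)/(h^6 + 3*h^5 + 6*h^4 + 7*h^3 + 6*h^2 + 3*h + 1)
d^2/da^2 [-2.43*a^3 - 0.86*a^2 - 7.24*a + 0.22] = -14.58*a - 1.72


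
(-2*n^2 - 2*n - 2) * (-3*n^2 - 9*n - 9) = 6*n^4 + 24*n^3 + 42*n^2 + 36*n + 18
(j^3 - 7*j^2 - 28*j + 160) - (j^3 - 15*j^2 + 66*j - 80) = 8*j^2 - 94*j + 240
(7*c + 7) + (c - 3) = 8*c + 4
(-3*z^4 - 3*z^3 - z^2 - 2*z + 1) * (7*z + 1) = -21*z^5 - 24*z^4 - 10*z^3 - 15*z^2 + 5*z + 1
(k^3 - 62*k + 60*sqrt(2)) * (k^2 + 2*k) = k^5 + 2*k^4 - 62*k^3 - 124*k^2 + 60*sqrt(2)*k^2 + 120*sqrt(2)*k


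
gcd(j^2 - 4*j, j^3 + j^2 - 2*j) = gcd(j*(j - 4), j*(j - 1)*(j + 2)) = j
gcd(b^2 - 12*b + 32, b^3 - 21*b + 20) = b - 4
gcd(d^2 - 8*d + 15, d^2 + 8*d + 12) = 1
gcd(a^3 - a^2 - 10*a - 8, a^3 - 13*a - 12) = a^2 - 3*a - 4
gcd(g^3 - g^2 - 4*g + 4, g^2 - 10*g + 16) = g - 2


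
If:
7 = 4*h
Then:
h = 7/4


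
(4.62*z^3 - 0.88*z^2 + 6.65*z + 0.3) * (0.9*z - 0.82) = 4.158*z^4 - 4.5804*z^3 + 6.7066*z^2 - 5.183*z - 0.246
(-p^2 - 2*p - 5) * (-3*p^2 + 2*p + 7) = 3*p^4 + 4*p^3 + 4*p^2 - 24*p - 35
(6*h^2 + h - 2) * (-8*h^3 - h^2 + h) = -48*h^5 - 14*h^4 + 21*h^3 + 3*h^2 - 2*h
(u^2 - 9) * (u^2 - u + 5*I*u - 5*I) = u^4 - u^3 + 5*I*u^3 - 9*u^2 - 5*I*u^2 + 9*u - 45*I*u + 45*I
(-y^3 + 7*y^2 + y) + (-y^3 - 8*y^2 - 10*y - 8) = -2*y^3 - y^2 - 9*y - 8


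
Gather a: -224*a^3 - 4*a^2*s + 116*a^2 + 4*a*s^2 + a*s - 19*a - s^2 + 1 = -224*a^3 + a^2*(116 - 4*s) + a*(4*s^2 + s - 19) - s^2 + 1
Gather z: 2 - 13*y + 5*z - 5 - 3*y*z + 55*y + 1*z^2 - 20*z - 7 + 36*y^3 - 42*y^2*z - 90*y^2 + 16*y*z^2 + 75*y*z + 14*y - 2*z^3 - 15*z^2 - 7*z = 36*y^3 - 90*y^2 + 56*y - 2*z^3 + z^2*(16*y - 14) + z*(-42*y^2 + 72*y - 22) - 10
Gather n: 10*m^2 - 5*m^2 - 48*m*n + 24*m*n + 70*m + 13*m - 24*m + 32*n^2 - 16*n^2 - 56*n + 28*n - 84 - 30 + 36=5*m^2 + 59*m + 16*n^2 + n*(-24*m - 28) - 78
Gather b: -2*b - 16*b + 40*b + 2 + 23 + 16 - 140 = 22*b - 99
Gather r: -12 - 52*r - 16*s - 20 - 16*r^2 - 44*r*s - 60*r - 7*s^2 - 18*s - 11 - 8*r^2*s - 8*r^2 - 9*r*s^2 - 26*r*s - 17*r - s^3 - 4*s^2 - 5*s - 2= r^2*(-8*s - 24) + r*(-9*s^2 - 70*s - 129) - s^3 - 11*s^2 - 39*s - 45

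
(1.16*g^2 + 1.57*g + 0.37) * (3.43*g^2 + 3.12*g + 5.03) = 3.9788*g^4 + 9.0043*g^3 + 12.0023*g^2 + 9.0515*g + 1.8611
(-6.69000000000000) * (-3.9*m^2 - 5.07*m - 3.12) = 26.091*m^2 + 33.9183*m + 20.8728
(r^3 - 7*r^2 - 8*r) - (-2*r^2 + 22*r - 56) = r^3 - 5*r^2 - 30*r + 56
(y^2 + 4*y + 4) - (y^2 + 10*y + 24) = -6*y - 20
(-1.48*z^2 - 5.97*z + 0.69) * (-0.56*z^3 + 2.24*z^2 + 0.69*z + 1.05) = 0.8288*z^5 + 0.028*z^4 - 14.7804*z^3 - 4.1277*z^2 - 5.7924*z + 0.7245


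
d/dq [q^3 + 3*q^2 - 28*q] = 3*q^2 + 6*q - 28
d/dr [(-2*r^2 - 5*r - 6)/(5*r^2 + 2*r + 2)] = (21*r^2 + 52*r + 2)/(25*r^4 + 20*r^3 + 24*r^2 + 8*r + 4)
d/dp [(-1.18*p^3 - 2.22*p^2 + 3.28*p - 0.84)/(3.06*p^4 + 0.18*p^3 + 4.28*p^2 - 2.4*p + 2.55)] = (3.6108*p^6 + 13.5864*p^5 - 34.7612*p^4 + 14.7648*p^3 - 17.2838*p^2 - 4.1316*p + 6.348)/(9.3636*p^8 + 1.1016*p^7 + 26.226*p^6 - 13.1472*p^5 + 33.0604*p^4 - 19.626*p^3 + 27.588*p^2 - 12.24*p + 6.5025)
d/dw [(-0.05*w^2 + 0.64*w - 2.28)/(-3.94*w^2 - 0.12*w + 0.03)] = (2.5276*w^2 - 17.9694*w - 0.2544)/(15.5236*w^4 + 0.9456*w^3 - 0.222*w^2 - 0.0072*w + 0.0009)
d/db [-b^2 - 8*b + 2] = -2*b - 8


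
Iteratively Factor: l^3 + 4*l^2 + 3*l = (l + 1)*(l^2 + 3*l) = (l + 1)*(l + 3)*(l)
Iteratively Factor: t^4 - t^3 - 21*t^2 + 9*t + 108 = (t + 3)*(t^3 - 4*t^2 - 9*t + 36) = (t + 3)^2*(t^2 - 7*t + 12) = (t - 4)*(t + 3)^2*(t - 3)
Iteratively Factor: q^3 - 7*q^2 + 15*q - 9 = (q - 3)*(q^2 - 4*q + 3) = (q - 3)^2*(q - 1)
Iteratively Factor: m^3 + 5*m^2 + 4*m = (m + 1)*(m^2 + 4*m) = m*(m + 1)*(m + 4)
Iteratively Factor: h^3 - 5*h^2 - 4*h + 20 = (h + 2)*(h^2 - 7*h + 10) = (h - 5)*(h + 2)*(h - 2)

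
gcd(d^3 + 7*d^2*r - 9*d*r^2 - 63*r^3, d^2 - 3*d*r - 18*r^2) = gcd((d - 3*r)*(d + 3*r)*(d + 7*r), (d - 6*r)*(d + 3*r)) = d + 3*r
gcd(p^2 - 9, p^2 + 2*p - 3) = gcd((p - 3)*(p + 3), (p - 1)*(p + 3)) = p + 3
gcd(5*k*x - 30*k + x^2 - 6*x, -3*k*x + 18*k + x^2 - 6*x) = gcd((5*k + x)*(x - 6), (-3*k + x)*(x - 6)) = x - 6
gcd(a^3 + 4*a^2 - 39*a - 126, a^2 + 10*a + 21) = a^2 + 10*a + 21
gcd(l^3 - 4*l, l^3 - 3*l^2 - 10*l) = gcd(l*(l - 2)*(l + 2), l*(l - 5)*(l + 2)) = l^2 + 2*l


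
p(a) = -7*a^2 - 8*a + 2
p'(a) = -14*a - 8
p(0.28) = -0.79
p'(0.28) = -11.92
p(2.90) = -80.07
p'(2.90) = -48.60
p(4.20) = -155.08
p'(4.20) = -66.80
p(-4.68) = -113.88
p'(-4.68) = 57.52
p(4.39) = -168.02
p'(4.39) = -69.46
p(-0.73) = 4.11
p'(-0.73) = 2.22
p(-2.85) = -32.06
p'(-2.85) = 31.90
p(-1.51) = -1.88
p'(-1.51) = 13.14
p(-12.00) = -910.00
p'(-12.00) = 160.00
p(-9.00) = -493.00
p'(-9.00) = 118.00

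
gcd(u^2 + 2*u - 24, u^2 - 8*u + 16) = u - 4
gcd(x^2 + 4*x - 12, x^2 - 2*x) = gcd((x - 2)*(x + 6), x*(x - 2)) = x - 2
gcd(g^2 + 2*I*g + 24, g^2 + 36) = g + 6*I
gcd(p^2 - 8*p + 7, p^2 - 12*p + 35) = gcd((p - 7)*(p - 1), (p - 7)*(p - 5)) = p - 7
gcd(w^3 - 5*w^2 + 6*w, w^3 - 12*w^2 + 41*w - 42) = w^2 - 5*w + 6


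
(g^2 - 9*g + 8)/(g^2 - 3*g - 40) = (g - 1)/(g + 5)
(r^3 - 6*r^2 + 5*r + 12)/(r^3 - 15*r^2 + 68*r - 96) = (r + 1)/(r - 8)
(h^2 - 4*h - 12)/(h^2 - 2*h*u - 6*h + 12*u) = (-h - 2)/(-h + 2*u)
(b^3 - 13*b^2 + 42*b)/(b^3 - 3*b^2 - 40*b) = (-b^2 + 13*b - 42)/(-b^2 + 3*b + 40)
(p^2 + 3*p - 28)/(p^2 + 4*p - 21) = (p - 4)/(p - 3)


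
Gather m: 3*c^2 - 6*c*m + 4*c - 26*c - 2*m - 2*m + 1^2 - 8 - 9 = 3*c^2 - 22*c + m*(-6*c - 4) - 16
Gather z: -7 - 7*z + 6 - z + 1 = -8*z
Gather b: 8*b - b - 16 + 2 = 7*b - 14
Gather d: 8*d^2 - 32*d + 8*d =8*d^2 - 24*d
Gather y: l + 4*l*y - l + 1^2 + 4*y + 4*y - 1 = y*(4*l + 8)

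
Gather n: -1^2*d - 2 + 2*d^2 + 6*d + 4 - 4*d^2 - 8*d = -2*d^2 - 3*d + 2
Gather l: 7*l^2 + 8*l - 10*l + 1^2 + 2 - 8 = 7*l^2 - 2*l - 5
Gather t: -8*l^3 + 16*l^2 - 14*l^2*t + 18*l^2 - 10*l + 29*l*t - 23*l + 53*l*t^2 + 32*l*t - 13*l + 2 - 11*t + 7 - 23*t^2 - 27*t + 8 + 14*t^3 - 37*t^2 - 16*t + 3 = -8*l^3 + 34*l^2 - 46*l + 14*t^3 + t^2*(53*l - 60) + t*(-14*l^2 + 61*l - 54) + 20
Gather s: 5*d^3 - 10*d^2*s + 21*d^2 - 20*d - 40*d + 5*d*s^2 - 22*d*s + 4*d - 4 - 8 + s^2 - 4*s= 5*d^3 + 21*d^2 - 56*d + s^2*(5*d + 1) + s*(-10*d^2 - 22*d - 4) - 12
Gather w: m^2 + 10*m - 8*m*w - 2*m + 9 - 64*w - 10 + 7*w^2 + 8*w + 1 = m^2 + 8*m + 7*w^2 + w*(-8*m - 56)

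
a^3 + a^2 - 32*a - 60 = (a - 6)*(a + 2)*(a + 5)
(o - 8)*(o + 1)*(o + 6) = o^3 - o^2 - 50*o - 48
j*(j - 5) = j^2 - 5*j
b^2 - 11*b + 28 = (b - 7)*(b - 4)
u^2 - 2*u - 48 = (u - 8)*(u + 6)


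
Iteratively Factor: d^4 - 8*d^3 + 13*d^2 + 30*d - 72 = (d - 3)*(d^3 - 5*d^2 - 2*d + 24) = (d - 4)*(d - 3)*(d^2 - d - 6) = (d - 4)*(d - 3)^2*(d + 2)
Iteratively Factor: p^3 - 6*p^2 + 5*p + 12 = (p - 4)*(p^2 - 2*p - 3) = (p - 4)*(p - 3)*(p + 1)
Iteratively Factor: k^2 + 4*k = (k + 4)*(k)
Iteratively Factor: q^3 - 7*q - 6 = (q + 2)*(q^2 - 2*q - 3) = (q - 3)*(q + 2)*(q + 1)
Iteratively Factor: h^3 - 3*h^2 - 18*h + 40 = (h + 4)*(h^2 - 7*h + 10) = (h - 2)*(h + 4)*(h - 5)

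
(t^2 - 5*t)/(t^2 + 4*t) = (t - 5)/(t + 4)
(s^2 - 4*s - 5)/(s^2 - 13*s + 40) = (s + 1)/(s - 8)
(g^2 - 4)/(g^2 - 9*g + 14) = (g + 2)/(g - 7)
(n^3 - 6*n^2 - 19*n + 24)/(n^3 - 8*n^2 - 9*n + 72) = (n - 1)/(n - 3)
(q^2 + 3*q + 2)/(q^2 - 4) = (q + 1)/(q - 2)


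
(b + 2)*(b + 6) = b^2 + 8*b + 12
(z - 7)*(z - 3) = z^2 - 10*z + 21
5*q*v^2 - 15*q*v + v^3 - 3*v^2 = v*(5*q + v)*(v - 3)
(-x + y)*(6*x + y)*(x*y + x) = -6*x^3*y - 6*x^3 + 5*x^2*y^2 + 5*x^2*y + x*y^3 + x*y^2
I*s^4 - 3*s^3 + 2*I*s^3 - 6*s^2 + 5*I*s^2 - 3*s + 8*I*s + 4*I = (s + 1)*(s - I)*(s + 4*I)*(I*s + I)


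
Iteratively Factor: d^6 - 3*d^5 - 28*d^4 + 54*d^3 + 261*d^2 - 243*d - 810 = (d - 3)*(d^5 - 28*d^3 - 30*d^2 + 171*d + 270) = (d - 3)*(d + 3)*(d^4 - 3*d^3 - 19*d^2 + 27*d + 90) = (d - 5)*(d - 3)*(d + 3)*(d^3 + 2*d^2 - 9*d - 18) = (d - 5)*(d - 3)*(d + 3)^2*(d^2 - d - 6) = (d - 5)*(d - 3)^2*(d + 3)^2*(d + 2)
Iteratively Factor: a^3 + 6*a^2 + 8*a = (a)*(a^2 + 6*a + 8) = a*(a + 4)*(a + 2)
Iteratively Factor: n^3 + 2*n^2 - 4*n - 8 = (n + 2)*(n^2 - 4) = (n - 2)*(n + 2)*(n + 2)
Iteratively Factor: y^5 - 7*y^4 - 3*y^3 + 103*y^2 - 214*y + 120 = (y - 3)*(y^4 - 4*y^3 - 15*y^2 + 58*y - 40) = (y - 5)*(y - 3)*(y^3 + y^2 - 10*y + 8) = (y - 5)*(y - 3)*(y + 4)*(y^2 - 3*y + 2) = (y - 5)*(y - 3)*(y - 2)*(y + 4)*(y - 1)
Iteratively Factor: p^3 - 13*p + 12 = (p + 4)*(p^2 - 4*p + 3) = (p - 1)*(p + 4)*(p - 3)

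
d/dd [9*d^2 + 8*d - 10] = 18*d + 8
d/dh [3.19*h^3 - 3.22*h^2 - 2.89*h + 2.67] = 9.57*h^2 - 6.44*h - 2.89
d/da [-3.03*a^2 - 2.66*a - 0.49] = -6.06*a - 2.66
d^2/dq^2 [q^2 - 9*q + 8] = 2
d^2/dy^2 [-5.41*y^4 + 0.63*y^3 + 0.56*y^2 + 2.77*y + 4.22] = -64.92*y^2 + 3.78*y + 1.12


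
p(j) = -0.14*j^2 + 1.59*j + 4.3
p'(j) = 1.59 - 0.28*j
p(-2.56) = -0.69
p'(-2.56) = 2.31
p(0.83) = 5.52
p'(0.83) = 1.36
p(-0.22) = 3.94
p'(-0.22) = 1.65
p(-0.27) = 3.86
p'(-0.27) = 1.67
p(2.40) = 7.31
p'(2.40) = 0.92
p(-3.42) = -2.78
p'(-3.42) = 2.55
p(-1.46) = 1.68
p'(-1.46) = 2.00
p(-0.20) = 3.98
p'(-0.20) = 1.65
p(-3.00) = -1.73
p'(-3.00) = 2.43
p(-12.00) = -34.94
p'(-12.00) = 4.95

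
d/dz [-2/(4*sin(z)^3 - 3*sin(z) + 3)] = 6*(4*sin(z)^2 - 1)*cos(z)/(sin(3*z) - 3)^2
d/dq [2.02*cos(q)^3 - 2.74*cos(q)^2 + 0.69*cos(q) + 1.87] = (-6.06*cos(q)^2 + 5.48*cos(q) - 0.69)*sin(q)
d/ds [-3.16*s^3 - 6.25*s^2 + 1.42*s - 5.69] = -9.48*s^2 - 12.5*s + 1.42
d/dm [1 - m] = -1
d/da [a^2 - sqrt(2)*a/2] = 2*a - sqrt(2)/2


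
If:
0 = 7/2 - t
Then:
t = 7/2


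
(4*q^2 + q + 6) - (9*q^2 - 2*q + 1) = -5*q^2 + 3*q + 5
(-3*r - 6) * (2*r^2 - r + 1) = -6*r^3 - 9*r^2 + 3*r - 6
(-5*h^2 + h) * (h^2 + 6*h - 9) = -5*h^4 - 29*h^3 + 51*h^2 - 9*h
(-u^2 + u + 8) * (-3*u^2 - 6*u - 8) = 3*u^4 + 3*u^3 - 22*u^2 - 56*u - 64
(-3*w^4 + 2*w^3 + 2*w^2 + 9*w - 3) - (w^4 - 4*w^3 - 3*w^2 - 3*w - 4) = -4*w^4 + 6*w^3 + 5*w^2 + 12*w + 1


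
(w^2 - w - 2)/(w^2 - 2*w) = (w + 1)/w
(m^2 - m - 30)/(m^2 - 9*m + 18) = (m + 5)/(m - 3)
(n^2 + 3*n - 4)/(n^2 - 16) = (n - 1)/(n - 4)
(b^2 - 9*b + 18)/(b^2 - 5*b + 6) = (b - 6)/(b - 2)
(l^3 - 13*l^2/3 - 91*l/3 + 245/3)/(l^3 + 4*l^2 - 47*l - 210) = (l - 7/3)/(l + 6)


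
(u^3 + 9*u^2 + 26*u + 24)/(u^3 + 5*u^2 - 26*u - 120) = (u^2 + 5*u + 6)/(u^2 + u - 30)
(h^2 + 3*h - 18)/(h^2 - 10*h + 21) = (h + 6)/(h - 7)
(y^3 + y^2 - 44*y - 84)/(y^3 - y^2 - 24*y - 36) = (y^2 - y - 42)/(y^2 - 3*y - 18)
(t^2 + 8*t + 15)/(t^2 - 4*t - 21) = (t + 5)/(t - 7)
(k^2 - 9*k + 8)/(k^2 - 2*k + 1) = (k - 8)/(k - 1)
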